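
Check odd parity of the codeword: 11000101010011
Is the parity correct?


Number of 1s: 7

Yes, parity is correct (7 ones)


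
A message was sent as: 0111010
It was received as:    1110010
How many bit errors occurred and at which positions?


XOR: 1001000

2 error(s) at position(s): 0, 3


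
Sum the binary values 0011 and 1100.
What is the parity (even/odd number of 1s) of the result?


0011 = 3
1100 = 12
Sum = 15 = 1111
1s count = 4

even parity (4 ones in 1111)


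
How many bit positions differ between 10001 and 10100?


XOR: 00101
Count of 1s: 2

2


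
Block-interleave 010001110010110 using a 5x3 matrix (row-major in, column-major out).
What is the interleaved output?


Matrix:
  010
  001
  110
  010
  110
Read columns: 001011011101000

001011011101000


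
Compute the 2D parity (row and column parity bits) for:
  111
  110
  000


Row parities: 100
Column parities: 001

Row P: 100, Col P: 001, Corner: 1


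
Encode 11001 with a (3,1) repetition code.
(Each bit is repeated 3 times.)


Each bit -> 3 copies

111111000000111


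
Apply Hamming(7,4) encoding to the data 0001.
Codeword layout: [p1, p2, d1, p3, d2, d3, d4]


Parity bits: p1=1, p2=1, p3=1

1101001


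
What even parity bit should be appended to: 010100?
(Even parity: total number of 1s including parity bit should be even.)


Number of 1s in data: 2
Parity bit: 0

0


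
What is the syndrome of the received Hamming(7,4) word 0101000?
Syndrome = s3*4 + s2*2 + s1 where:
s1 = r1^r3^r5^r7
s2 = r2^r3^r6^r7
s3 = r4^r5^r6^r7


s1=0, s2=1, s3=1

Syndrome = 6 (error at position 6)


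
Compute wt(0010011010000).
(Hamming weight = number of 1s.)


Counting 1s in 0010011010000

4


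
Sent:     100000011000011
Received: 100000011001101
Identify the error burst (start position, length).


XOR: 000000000001110

Burst at position 11, length 3


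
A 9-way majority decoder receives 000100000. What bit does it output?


Ones: 1 out of 9
Threshold: 5

0 (1/9 voted 1)


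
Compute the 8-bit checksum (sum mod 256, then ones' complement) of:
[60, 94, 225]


Sum = 379 mod 256 = 123
Complement = 132

132


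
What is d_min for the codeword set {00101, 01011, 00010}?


Comparing all pairs, minimum distance: 2
Can detect 1 errors, correct 0 errors

2


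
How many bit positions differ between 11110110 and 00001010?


XOR: 11111100
Count of 1s: 6

6


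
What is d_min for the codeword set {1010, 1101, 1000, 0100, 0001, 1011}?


Comparing all pairs, minimum distance: 1
Can detect 0 errors, correct 0 errors

1


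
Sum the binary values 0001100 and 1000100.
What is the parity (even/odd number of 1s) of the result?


0001100 = 12
1000100 = 68
Sum = 80 = 1010000
1s count = 2

even parity (2 ones in 1010000)


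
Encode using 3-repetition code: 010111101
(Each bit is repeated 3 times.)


Each bit -> 3 copies

000111000111111111111000111


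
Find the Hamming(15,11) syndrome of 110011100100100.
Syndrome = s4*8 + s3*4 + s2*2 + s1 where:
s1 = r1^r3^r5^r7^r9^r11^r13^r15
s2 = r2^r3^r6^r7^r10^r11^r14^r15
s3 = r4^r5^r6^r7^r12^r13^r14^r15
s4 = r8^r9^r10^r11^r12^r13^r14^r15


s1=0, s2=0, s3=0, s4=0

Syndrome = 0 (no error)


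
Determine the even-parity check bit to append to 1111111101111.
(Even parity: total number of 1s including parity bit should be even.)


Number of 1s in data: 12
Parity bit: 0

0


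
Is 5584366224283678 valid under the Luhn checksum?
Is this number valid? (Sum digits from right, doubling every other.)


Luhn sum = 79
79 mod 10 = 9

Invalid (Luhn sum mod 10 = 9)


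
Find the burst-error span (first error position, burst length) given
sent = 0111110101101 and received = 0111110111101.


XOR: 0000000010000

Burst at position 8, length 1


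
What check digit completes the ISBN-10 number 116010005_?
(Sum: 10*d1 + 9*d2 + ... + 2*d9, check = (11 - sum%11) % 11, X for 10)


Weighted sum: 83
83 mod 11 = 6

Check digit: 5


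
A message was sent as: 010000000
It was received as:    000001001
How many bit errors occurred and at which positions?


XOR: 010001001

3 error(s) at position(s): 1, 5, 8


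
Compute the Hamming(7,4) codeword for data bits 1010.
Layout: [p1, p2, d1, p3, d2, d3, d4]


Parity bits: p1=1, p2=0, p3=1

1011010


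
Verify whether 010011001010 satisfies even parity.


Number of 1s: 5

No, parity error (5 ones)


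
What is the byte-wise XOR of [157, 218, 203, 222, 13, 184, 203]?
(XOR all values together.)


XOR chain: 157 ^ 218 ^ 203 ^ 222 ^ 13 ^ 184 ^ 203 = 44

44


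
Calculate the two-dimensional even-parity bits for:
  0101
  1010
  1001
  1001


Row parities: 0000
Column parities: 1111

Row P: 0000, Col P: 1111, Corner: 0


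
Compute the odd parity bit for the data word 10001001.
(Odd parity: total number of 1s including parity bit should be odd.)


Number of 1s in data: 3
Parity bit: 0

0


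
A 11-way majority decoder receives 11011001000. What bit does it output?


Ones: 5 out of 11
Threshold: 6

0 (5/11 voted 1)


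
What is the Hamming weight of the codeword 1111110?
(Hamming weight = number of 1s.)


Counting 1s in 1111110

6


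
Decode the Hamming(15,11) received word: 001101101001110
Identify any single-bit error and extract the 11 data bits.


Syndrome = 0: no error detected

Data: 10111001110 (no errors)


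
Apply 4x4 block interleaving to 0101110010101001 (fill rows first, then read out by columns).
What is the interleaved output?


Matrix:
  0101
  1100
  1010
  1001
Read columns: 0111110000101001

0111110000101001


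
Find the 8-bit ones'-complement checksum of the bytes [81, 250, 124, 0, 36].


Sum = 491 mod 256 = 235
Complement = 20

20


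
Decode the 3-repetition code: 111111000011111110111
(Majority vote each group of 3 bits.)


Groups: 111, 111, 000, 011, 111, 110, 111
Majority votes: 1101111

1101111


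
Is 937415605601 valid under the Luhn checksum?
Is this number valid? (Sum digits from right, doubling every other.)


Luhn sum = 39
39 mod 10 = 9

Invalid (Luhn sum mod 10 = 9)


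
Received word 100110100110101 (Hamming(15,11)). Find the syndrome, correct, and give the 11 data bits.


Syndrome = 4: error at position 4

Data: 01010110101 (corrected bit 4)


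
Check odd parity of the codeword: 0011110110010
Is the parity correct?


Number of 1s: 7

Yes, parity is correct (7 ones)


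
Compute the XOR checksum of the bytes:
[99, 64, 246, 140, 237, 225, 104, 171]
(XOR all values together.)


XOR chain: 99 ^ 64 ^ 246 ^ 140 ^ 237 ^ 225 ^ 104 ^ 171 = 150

150


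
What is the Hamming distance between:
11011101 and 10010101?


XOR: 01001000
Count of 1s: 2

2


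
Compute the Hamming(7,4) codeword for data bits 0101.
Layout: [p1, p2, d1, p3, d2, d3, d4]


Parity bits: p1=0, p2=1, p3=0

0100101


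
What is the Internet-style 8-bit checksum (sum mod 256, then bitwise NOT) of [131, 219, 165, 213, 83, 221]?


Sum = 1032 mod 256 = 8
Complement = 247

247


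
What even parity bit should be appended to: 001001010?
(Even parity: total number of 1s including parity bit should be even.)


Number of 1s in data: 3
Parity bit: 1

1


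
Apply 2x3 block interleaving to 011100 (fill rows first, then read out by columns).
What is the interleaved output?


Matrix:
  011
  100
Read columns: 011010

011010


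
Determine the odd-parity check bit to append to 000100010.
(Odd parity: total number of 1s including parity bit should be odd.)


Number of 1s in data: 2
Parity bit: 1

1


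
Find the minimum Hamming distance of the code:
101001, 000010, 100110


Comparing all pairs, minimum distance: 2
Can detect 1 errors, correct 0 errors

2


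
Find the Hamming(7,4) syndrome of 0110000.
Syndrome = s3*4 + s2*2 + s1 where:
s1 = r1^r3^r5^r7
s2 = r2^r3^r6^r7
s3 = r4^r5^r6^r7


s1=1, s2=0, s3=0

Syndrome = 1 (error at position 1)


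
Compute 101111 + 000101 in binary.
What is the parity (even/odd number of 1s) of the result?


101111 = 47
000101 = 5
Sum = 52 = 110100
1s count = 3

odd parity (3 ones in 110100)


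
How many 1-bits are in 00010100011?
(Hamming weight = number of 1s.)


Counting 1s in 00010100011

4


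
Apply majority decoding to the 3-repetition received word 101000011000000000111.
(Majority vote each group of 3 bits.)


Groups: 101, 000, 011, 000, 000, 000, 111
Majority votes: 1010001

1010001


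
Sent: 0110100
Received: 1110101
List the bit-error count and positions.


XOR: 1000001

2 error(s) at position(s): 0, 6


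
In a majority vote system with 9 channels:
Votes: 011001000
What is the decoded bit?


Ones: 3 out of 9
Threshold: 5

0 (3/9 voted 1)


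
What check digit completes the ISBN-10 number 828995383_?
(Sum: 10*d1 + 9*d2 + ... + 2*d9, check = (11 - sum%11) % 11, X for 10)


Weighted sum: 346
346 mod 11 = 5

Check digit: 6


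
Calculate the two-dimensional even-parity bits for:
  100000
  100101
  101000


Row parities: 110
Column parities: 101101

Row P: 110, Col P: 101101, Corner: 0


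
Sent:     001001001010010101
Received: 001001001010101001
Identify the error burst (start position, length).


XOR: 000000000000111100

Burst at position 12, length 4


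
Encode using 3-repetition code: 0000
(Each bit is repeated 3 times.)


Each bit -> 3 copies

000000000000


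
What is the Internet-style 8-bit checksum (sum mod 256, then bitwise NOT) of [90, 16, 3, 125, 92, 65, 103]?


Sum = 494 mod 256 = 238
Complement = 17

17


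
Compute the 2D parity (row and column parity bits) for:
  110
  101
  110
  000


Row parities: 0000
Column parities: 101

Row P: 0000, Col P: 101, Corner: 0


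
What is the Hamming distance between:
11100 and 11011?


XOR: 00111
Count of 1s: 3

3


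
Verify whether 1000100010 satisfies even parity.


Number of 1s: 3

No, parity error (3 ones)


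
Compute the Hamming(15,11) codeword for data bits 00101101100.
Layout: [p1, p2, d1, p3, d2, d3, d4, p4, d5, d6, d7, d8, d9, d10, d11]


Parity bits: p1=0, p2=0, p3=1, p4=0

000101001101100


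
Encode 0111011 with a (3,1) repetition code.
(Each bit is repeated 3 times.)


Each bit -> 3 copies

000111111111000111111


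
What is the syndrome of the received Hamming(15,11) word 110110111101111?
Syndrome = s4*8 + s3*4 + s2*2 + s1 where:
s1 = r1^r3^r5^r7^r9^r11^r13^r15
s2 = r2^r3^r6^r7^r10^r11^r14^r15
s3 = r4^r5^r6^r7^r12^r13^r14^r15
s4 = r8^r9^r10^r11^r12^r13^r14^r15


s1=0, s2=1, s3=1, s4=1

Syndrome = 14 (error at position 14)


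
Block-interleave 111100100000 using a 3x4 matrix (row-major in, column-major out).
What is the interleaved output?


Matrix:
  1111
  0010
  0000
Read columns: 100100110100

100100110100


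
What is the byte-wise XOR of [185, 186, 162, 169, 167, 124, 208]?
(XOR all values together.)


XOR chain: 185 ^ 186 ^ 162 ^ 169 ^ 167 ^ 124 ^ 208 = 3

3


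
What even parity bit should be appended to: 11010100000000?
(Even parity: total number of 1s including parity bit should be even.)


Number of 1s in data: 4
Parity bit: 0

0


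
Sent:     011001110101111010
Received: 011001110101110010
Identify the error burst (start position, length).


XOR: 000000000000001000

Burst at position 14, length 1


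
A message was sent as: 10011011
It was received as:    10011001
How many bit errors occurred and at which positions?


XOR: 00000010

1 error(s) at position(s): 6


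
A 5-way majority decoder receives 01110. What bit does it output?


Ones: 3 out of 5
Threshold: 3

1 (3/5 voted 1)


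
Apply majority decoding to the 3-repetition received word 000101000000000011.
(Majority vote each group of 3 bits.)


Groups: 000, 101, 000, 000, 000, 011
Majority votes: 010001

010001


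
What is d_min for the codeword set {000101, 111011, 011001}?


Comparing all pairs, minimum distance: 2
Can detect 1 errors, correct 0 errors

2


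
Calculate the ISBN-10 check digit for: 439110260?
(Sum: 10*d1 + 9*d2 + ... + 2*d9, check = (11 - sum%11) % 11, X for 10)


Weighted sum: 178
178 mod 11 = 2

Check digit: 9


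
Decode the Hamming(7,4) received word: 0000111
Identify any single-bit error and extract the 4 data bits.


Syndrome = 4: error at position 4

Data: 0111 (corrected bit 4)


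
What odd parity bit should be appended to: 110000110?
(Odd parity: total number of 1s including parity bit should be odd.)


Number of 1s in data: 4
Parity bit: 1

1


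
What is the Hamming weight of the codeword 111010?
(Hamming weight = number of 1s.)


Counting 1s in 111010

4


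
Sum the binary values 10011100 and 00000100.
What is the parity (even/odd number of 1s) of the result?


10011100 = 156
00000100 = 4
Sum = 160 = 10100000
1s count = 2

even parity (2 ones in 10100000)


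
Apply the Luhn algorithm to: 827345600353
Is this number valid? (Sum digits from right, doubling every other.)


Luhn sum = 40
40 mod 10 = 0

Valid (Luhn sum mod 10 = 0)


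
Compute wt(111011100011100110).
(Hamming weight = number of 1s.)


Counting 1s in 111011100011100110

11


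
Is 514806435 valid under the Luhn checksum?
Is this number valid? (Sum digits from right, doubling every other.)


Luhn sum = 36
36 mod 10 = 6

Invalid (Luhn sum mod 10 = 6)


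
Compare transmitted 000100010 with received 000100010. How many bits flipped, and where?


XOR: 000000000

0 errors (received matches sent)


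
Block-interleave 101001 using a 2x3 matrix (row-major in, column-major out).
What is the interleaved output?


Matrix:
  101
  001
Read columns: 100011

100011


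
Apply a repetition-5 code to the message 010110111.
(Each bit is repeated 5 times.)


Each bit -> 5 copies

000001111100000111111111100000111111111111111


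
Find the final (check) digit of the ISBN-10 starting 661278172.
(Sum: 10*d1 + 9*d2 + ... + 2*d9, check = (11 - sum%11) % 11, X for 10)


Weighted sum: 247
247 mod 11 = 5

Check digit: 6


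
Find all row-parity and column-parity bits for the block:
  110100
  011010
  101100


Row parities: 111
Column parities: 000010

Row P: 111, Col P: 000010, Corner: 1


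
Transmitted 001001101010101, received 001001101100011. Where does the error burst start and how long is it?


XOR: 000000000110110

Burst at position 9, length 5


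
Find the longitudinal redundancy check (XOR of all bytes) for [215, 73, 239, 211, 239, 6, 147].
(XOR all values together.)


XOR chain: 215 ^ 73 ^ 239 ^ 211 ^ 239 ^ 6 ^ 147 = 216

216


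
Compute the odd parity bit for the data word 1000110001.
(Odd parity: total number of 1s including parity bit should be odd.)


Number of 1s in data: 4
Parity bit: 1

1


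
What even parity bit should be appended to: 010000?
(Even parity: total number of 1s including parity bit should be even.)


Number of 1s in data: 1
Parity bit: 1

1


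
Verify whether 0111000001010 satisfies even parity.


Number of 1s: 5

No, parity error (5 ones)


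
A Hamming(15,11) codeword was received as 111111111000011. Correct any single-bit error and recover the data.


Syndrome = 0: no error detected

Data: 11111000011 (no errors)


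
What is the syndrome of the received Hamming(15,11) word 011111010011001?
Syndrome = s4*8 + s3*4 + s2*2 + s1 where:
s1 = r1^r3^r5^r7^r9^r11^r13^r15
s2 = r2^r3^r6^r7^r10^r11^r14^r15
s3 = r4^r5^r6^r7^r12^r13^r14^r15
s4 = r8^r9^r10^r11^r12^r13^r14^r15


s1=0, s2=1, s3=1, s4=0

Syndrome = 6 (error at position 6)


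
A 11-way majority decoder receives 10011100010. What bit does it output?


Ones: 5 out of 11
Threshold: 6

0 (5/11 voted 1)


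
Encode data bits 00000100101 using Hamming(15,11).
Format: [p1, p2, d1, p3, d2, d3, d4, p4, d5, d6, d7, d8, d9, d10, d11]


Parity bits: p1=0, p2=0, p3=0, p4=1

000000010100101


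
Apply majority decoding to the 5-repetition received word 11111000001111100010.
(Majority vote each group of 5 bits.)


Groups: 11111, 00000, 11111, 00010
Majority votes: 1010

1010


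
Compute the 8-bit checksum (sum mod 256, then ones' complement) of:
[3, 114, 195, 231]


Sum = 543 mod 256 = 31
Complement = 224

224


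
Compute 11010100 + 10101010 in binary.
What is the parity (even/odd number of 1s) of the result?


11010100 = 212
10101010 = 170
Sum = 382 = 101111110
1s count = 7

odd parity (7 ones in 101111110)


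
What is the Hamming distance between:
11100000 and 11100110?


XOR: 00000110
Count of 1s: 2

2


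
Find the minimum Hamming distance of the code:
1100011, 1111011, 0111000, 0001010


Comparing all pairs, minimum distance: 2
Can detect 1 errors, correct 0 errors

2


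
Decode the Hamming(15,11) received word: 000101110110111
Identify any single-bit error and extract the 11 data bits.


Syndrome = 0: no error detected

Data: 00110110111 (no errors)


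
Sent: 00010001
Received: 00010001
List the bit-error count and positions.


XOR: 00000000

0 errors (received matches sent)


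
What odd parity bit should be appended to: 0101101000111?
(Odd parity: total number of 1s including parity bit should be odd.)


Number of 1s in data: 7
Parity bit: 0

0


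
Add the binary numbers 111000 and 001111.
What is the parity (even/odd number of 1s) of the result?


111000 = 56
001111 = 15
Sum = 71 = 1000111
1s count = 4

even parity (4 ones in 1000111)


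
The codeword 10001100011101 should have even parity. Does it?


Number of 1s: 7

No, parity error (7 ones)


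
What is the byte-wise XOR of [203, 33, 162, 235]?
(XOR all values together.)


XOR chain: 203 ^ 33 ^ 162 ^ 235 = 163

163


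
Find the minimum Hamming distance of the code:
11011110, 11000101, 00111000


Comparing all pairs, minimum distance: 4
Can detect 3 errors, correct 1 errors

4


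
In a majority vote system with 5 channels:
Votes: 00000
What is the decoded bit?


Ones: 0 out of 5
Threshold: 3

0 (0/5 voted 1)


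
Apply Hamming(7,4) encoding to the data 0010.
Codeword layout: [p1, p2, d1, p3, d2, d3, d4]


Parity bits: p1=0, p2=1, p3=1

0101010


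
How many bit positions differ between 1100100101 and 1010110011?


XOR: 0110010110
Count of 1s: 5

5


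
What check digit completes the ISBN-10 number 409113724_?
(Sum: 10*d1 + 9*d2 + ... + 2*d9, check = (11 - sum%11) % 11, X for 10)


Weighted sum: 182
182 mod 11 = 6

Check digit: 5


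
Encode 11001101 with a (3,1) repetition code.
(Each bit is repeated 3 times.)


Each bit -> 3 copies

111111000000111111000111


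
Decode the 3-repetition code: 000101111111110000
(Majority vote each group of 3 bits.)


Groups: 000, 101, 111, 111, 110, 000
Majority votes: 011110

011110


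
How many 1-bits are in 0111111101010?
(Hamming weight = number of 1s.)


Counting 1s in 0111111101010

9


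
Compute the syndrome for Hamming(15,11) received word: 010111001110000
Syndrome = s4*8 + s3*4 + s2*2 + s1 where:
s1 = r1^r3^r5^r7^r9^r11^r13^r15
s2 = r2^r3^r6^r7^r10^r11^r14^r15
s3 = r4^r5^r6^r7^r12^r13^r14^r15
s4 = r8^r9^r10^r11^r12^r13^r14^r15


s1=1, s2=0, s3=1, s4=1

Syndrome = 13 (error at position 13)


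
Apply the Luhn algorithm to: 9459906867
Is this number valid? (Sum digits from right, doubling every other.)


Luhn sum = 53
53 mod 10 = 3

Invalid (Luhn sum mod 10 = 3)


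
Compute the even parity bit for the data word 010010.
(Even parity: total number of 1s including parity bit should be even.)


Number of 1s in data: 2
Parity bit: 0

0


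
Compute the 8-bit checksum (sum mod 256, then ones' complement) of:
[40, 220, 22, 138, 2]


Sum = 422 mod 256 = 166
Complement = 89

89


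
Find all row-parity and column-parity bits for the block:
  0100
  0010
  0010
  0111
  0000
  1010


Row parities: 111100
Column parities: 1001

Row P: 111100, Col P: 1001, Corner: 0


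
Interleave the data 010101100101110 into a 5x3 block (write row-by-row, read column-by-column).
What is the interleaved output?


Matrix:
  010
  101
  100
  101
  110
Read columns: 011111000101010

011111000101010


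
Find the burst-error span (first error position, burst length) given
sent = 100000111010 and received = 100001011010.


XOR: 000001100000

Burst at position 5, length 2


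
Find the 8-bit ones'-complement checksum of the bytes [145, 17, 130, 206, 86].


Sum = 584 mod 256 = 72
Complement = 183

183


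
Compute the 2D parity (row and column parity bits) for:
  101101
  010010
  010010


Row parities: 000
Column parities: 101101

Row P: 000, Col P: 101101, Corner: 0


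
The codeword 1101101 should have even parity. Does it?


Number of 1s: 5

No, parity error (5 ones)


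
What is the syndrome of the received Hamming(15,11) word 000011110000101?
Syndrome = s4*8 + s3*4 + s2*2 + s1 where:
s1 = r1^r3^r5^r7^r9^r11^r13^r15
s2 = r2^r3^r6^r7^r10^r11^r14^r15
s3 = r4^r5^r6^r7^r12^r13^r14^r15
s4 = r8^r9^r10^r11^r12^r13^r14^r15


s1=0, s2=1, s3=1, s4=1

Syndrome = 14 (error at position 14)


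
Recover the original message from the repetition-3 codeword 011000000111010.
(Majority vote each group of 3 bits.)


Groups: 011, 000, 000, 111, 010
Majority votes: 10010

10010


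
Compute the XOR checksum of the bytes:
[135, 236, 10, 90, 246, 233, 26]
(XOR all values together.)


XOR chain: 135 ^ 236 ^ 10 ^ 90 ^ 246 ^ 233 ^ 26 = 62

62


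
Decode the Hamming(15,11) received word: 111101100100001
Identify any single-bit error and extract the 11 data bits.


Syndrome = 0: no error detected

Data: 10110100001 (no errors)


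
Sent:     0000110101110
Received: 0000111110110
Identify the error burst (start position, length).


XOR: 0000001011000

Burst at position 6, length 4


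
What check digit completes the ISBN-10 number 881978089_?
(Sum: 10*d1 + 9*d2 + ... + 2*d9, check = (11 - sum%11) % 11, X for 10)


Weighted sum: 347
347 mod 11 = 6

Check digit: 5


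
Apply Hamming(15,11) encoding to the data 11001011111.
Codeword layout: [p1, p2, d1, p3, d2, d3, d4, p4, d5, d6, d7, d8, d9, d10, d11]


Parity bits: p1=0, p2=0, p3=1, p4=0

001110001011111


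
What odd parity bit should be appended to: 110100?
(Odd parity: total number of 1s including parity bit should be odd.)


Number of 1s in data: 3
Parity bit: 0

0


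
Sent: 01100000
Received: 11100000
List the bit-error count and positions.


XOR: 10000000

1 error(s) at position(s): 0


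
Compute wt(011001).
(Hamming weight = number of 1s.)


Counting 1s in 011001

3


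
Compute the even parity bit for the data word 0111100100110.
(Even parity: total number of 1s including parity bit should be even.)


Number of 1s in data: 7
Parity bit: 1

1


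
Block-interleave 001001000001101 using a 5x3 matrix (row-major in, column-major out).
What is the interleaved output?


Matrix:
  001
  001
  000
  001
  101
Read columns: 000010000011011

000010000011011


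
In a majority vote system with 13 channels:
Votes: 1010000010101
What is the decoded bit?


Ones: 5 out of 13
Threshold: 7

0 (5/13 voted 1)


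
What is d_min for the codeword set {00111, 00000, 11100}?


Comparing all pairs, minimum distance: 3
Can detect 2 errors, correct 1 errors

3


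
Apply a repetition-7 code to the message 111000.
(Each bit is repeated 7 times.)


Each bit -> 7 copies

111111111111111111111000000000000000000000


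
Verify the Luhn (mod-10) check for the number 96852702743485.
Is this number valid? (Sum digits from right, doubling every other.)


Luhn sum = 71
71 mod 10 = 1

Invalid (Luhn sum mod 10 = 1)


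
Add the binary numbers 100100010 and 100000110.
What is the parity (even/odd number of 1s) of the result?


100100010 = 290
100000110 = 262
Sum = 552 = 1000101000
1s count = 3

odd parity (3 ones in 1000101000)


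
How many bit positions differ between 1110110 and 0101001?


XOR: 1011111
Count of 1s: 6

6


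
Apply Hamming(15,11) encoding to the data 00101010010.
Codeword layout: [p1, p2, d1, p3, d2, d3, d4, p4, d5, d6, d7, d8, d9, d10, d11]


Parity bits: p1=0, p2=1, p3=0, p4=1

010001011010010


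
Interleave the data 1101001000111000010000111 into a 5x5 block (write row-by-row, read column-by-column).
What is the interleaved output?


Matrix:
  11010
  01000
  11100
  00100
  00111
Read columns: 1010011100001111000100001

1010011100001111000100001


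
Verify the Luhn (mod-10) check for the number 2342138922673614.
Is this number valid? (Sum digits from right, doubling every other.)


Luhn sum = 72
72 mod 10 = 2

Invalid (Luhn sum mod 10 = 2)


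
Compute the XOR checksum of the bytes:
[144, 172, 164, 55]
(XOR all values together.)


XOR chain: 144 ^ 172 ^ 164 ^ 55 = 175

175


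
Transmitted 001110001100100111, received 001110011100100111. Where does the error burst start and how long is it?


XOR: 000000010000000000

Burst at position 7, length 1


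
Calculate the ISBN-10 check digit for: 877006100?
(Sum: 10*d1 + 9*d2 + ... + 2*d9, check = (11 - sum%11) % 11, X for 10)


Weighted sum: 233
233 mod 11 = 2

Check digit: 9


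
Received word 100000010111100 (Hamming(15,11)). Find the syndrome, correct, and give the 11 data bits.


Syndrome = 9: error at position 9

Data: 00001111100 (corrected bit 9)


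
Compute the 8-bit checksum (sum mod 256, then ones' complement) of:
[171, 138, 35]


Sum = 344 mod 256 = 88
Complement = 167

167


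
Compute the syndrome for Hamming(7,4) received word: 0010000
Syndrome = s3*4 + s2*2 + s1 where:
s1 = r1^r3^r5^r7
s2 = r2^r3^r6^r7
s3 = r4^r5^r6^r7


s1=1, s2=1, s3=0

Syndrome = 3 (error at position 3)


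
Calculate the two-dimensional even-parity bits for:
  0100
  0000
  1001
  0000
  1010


Row parities: 10000
Column parities: 0111

Row P: 10000, Col P: 0111, Corner: 1


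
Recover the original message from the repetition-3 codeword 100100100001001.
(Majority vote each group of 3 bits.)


Groups: 100, 100, 100, 001, 001
Majority votes: 00000

00000


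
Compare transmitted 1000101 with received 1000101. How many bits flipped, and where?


XOR: 0000000

0 errors (received matches sent)


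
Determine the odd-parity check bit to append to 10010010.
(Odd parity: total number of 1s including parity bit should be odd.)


Number of 1s in data: 3
Parity bit: 0

0


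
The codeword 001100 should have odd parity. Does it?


Number of 1s: 2

No, parity error (2 ones)


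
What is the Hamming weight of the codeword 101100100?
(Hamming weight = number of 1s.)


Counting 1s in 101100100

4


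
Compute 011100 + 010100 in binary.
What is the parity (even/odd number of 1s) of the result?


011100 = 28
010100 = 20
Sum = 48 = 110000
1s count = 2

even parity (2 ones in 110000)


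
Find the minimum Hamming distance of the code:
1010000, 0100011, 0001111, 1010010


Comparing all pairs, minimum distance: 1
Can detect 0 errors, correct 0 errors

1


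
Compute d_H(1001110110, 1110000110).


XOR: 0111110000
Count of 1s: 5

5


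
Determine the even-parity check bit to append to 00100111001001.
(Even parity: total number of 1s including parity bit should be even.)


Number of 1s in data: 6
Parity bit: 0

0


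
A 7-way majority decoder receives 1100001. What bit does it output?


Ones: 3 out of 7
Threshold: 4

0 (3/7 voted 1)


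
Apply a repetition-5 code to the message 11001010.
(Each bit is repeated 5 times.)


Each bit -> 5 copies

1111111111000000000011111000001111100000


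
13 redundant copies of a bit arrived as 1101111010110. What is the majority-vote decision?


Ones: 9 out of 13
Threshold: 7

1 (9/13 voted 1)


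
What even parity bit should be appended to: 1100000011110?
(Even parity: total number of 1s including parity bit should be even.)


Number of 1s in data: 6
Parity bit: 0

0


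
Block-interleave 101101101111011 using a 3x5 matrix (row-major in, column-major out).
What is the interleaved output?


Matrix:
  10110
  11011
  11011
Read columns: 111011100111011

111011100111011


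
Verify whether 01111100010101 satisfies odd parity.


Number of 1s: 8

No, parity error (8 ones)


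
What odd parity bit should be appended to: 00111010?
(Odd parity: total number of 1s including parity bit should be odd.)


Number of 1s in data: 4
Parity bit: 1

1


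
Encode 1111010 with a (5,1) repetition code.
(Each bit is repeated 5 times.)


Each bit -> 5 copies

11111111111111111111000001111100000


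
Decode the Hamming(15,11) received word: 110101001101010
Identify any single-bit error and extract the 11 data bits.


Syndrome = 0: no error detected

Data: 00101101010 (no errors)


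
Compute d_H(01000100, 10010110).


XOR: 11010010
Count of 1s: 4

4


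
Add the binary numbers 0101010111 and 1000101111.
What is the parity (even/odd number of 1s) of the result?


0101010111 = 343
1000101111 = 559
Sum = 902 = 1110000110
1s count = 5

odd parity (5 ones in 1110000110)


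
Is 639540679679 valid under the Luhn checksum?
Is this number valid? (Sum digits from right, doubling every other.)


Luhn sum = 67
67 mod 10 = 7

Invalid (Luhn sum mod 10 = 7)


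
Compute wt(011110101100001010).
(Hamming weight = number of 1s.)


Counting 1s in 011110101100001010

9


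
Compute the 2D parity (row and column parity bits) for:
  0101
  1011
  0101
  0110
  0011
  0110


Row parities: 010000
Column parities: 1000

Row P: 010000, Col P: 1000, Corner: 1


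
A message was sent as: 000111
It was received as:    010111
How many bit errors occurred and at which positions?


XOR: 010000

1 error(s) at position(s): 1


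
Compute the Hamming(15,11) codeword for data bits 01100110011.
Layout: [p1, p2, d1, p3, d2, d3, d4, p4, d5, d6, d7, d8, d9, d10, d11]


Parity bits: p1=1, p2=1, p3=0, p4=0

110011000110011


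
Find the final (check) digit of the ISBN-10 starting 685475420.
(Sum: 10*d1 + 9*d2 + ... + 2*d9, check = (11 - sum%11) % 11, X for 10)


Weighted sum: 289
289 mod 11 = 3

Check digit: 8


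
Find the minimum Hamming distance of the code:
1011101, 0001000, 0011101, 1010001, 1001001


Comparing all pairs, minimum distance: 1
Can detect 0 errors, correct 0 errors

1


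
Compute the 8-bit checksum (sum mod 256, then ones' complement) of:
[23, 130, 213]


Sum = 366 mod 256 = 110
Complement = 145

145


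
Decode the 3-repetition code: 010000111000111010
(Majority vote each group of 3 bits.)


Groups: 010, 000, 111, 000, 111, 010
Majority votes: 001010

001010


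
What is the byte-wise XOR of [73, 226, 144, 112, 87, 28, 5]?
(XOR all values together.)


XOR chain: 73 ^ 226 ^ 144 ^ 112 ^ 87 ^ 28 ^ 5 = 5

5


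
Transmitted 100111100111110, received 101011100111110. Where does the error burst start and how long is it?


XOR: 001100000000000

Burst at position 2, length 2


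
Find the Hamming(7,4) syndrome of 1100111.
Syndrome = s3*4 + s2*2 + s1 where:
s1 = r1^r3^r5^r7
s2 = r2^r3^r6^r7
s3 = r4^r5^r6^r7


s1=1, s2=1, s3=1

Syndrome = 7 (error at position 7)


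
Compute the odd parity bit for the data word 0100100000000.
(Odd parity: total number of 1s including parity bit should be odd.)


Number of 1s in data: 2
Parity bit: 1

1


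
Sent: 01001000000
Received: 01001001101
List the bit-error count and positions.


XOR: 00000001101

3 error(s) at position(s): 7, 8, 10


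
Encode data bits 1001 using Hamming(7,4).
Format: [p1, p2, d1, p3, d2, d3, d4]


Parity bits: p1=0, p2=0, p3=1

0011001


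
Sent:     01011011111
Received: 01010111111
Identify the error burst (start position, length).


XOR: 00001100000

Burst at position 4, length 2


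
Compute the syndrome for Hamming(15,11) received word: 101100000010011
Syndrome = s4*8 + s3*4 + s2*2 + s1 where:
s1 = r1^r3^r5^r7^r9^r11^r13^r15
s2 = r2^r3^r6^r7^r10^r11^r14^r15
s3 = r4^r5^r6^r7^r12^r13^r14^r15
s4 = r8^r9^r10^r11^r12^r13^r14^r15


s1=0, s2=0, s3=1, s4=1

Syndrome = 12 (error at position 12)


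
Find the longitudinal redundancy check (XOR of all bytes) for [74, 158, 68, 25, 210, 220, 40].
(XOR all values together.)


XOR chain: 74 ^ 158 ^ 68 ^ 25 ^ 210 ^ 220 ^ 40 = 175

175


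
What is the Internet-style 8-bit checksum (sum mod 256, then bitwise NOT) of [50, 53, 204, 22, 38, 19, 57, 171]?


Sum = 614 mod 256 = 102
Complement = 153

153


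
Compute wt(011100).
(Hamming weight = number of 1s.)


Counting 1s in 011100

3


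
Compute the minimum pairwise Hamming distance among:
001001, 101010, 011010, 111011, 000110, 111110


Comparing all pairs, minimum distance: 2
Can detect 1 errors, correct 0 errors

2


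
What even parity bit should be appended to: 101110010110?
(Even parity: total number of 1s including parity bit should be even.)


Number of 1s in data: 7
Parity bit: 1

1


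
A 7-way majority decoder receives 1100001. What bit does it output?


Ones: 3 out of 7
Threshold: 4

0 (3/7 voted 1)


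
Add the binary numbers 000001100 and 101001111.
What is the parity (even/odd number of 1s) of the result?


000001100 = 12
101001111 = 335
Sum = 347 = 101011011
1s count = 6

even parity (6 ones in 101011011)


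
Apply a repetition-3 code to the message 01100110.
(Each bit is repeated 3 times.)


Each bit -> 3 copies

000111111000000111111000


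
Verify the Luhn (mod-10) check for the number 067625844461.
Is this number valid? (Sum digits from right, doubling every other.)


Luhn sum = 53
53 mod 10 = 3

Invalid (Luhn sum mod 10 = 3)


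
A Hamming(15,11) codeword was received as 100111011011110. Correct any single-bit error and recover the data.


Syndrome = 3: error at position 3

Data: 11101011110 (corrected bit 3)


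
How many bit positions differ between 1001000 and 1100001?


XOR: 0101001
Count of 1s: 3

3


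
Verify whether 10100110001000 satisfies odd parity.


Number of 1s: 5

Yes, parity is correct (5 ones)


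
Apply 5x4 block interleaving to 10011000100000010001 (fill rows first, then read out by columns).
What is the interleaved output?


Matrix:
  1001
  1000
  1000
  0001
  0001
Read columns: 11100000000000010011

11100000000000010011


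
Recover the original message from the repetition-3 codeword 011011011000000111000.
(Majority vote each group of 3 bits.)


Groups: 011, 011, 011, 000, 000, 111, 000
Majority votes: 1110010

1110010


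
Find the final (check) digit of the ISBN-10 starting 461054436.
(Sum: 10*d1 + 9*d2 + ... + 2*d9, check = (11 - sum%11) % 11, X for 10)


Weighted sum: 189
189 mod 11 = 2

Check digit: 9


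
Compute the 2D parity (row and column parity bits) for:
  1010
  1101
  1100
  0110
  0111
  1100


Row parities: 010010
Column parities: 0110

Row P: 010010, Col P: 0110, Corner: 0


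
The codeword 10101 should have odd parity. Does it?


Number of 1s: 3

Yes, parity is correct (3 ones)


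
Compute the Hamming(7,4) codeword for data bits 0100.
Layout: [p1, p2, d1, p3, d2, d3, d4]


Parity bits: p1=1, p2=0, p3=1

1001100


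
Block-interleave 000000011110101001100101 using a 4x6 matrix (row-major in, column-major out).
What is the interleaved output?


Matrix:
  000000
  011110
  101001
  100101
Read columns: 001101000110010101000011

001101000110010101000011


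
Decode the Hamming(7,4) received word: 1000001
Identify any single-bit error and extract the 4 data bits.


Syndrome = 6: error at position 6

Data: 0011 (corrected bit 6)


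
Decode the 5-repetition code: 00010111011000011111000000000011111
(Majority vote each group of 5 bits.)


Groups: 00010, 11101, 10000, 11111, 00000, 00000, 11111
Majority votes: 0101001

0101001


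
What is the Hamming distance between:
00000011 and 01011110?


XOR: 01011101
Count of 1s: 5

5


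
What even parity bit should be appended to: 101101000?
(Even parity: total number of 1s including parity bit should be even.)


Number of 1s in data: 4
Parity bit: 0

0


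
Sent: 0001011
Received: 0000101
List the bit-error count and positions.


XOR: 0001110

3 error(s) at position(s): 3, 4, 5


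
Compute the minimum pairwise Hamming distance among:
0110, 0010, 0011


Comparing all pairs, minimum distance: 1
Can detect 0 errors, correct 0 errors

1


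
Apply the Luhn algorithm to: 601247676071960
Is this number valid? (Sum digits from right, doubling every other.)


Luhn sum = 58
58 mod 10 = 8

Invalid (Luhn sum mod 10 = 8)


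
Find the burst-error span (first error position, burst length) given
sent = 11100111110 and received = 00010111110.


XOR: 11110000000

Burst at position 0, length 4


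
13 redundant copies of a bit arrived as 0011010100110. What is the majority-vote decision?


Ones: 6 out of 13
Threshold: 7

0 (6/13 voted 1)


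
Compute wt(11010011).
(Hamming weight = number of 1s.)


Counting 1s in 11010011

5


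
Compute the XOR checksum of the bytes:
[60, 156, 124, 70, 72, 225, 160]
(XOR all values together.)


XOR chain: 60 ^ 156 ^ 124 ^ 70 ^ 72 ^ 225 ^ 160 = 147

147


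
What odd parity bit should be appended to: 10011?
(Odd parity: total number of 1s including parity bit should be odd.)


Number of 1s in data: 3
Parity bit: 0

0


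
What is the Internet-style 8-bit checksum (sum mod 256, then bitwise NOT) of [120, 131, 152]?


Sum = 403 mod 256 = 147
Complement = 108

108


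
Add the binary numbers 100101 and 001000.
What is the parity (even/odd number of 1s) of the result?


100101 = 37
001000 = 8
Sum = 45 = 101101
1s count = 4

even parity (4 ones in 101101)


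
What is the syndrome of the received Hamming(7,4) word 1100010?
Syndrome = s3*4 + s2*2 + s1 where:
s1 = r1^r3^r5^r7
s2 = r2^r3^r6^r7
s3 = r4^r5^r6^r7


s1=1, s2=0, s3=1

Syndrome = 5 (error at position 5)


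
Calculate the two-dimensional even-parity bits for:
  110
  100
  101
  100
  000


Row parities: 01010
Column parities: 011

Row P: 01010, Col P: 011, Corner: 0


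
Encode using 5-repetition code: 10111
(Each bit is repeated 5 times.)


Each bit -> 5 copies

1111100000111111111111111


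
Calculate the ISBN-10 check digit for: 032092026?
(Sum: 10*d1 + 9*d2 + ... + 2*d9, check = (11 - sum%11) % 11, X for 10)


Weighted sum: 125
125 mod 11 = 4

Check digit: 7


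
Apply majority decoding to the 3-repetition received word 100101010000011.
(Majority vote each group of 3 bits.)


Groups: 100, 101, 010, 000, 011
Majority votes: 01001

01001


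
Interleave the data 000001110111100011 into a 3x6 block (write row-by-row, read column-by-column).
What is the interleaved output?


Matrix:
  000001
  110111
  100011
Read columns: 011010000010011111

011010000010011111


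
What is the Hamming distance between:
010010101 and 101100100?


XOR: 111110001
Count of 1s: 6

6


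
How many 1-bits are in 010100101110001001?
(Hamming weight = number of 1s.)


Counting 1s in 010100101110001001

8


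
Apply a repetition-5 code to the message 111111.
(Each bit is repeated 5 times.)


Each bit -> 5 copies

111111111111111111111111111111


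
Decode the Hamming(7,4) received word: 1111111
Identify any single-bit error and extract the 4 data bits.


Syndrome = 0: no error detected

Data: 1111 (no errors)


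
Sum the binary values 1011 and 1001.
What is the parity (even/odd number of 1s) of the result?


1011 = 11
1001 = 9
Sum = 20 = 10100
1s count = 2

even parity (2 ones in 10100)
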